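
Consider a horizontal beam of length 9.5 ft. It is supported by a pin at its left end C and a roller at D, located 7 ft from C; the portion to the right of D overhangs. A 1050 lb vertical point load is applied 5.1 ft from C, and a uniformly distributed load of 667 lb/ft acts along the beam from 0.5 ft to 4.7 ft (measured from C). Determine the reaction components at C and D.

Resultant of the distributed load: 667 × 4.2 = 2801.4 lb at 2.6 ft from C.
Taking moments about C: D_y·7 − 1050·5.1 − (667·4.2)·2.6 = 0 → D_y = 12638.64/7 = 1805.52 ≈ 1806 lb.
ΣF_y = 0: C_y + 1805.52 − 1050 − 667·4.2 = 0 → C_y = 2046 lb.
ΣF_x = 0: no horizontal applied forces, so C_x = 0.

C_x = 0, C_y = 2046 lb, D_y = 1806 lb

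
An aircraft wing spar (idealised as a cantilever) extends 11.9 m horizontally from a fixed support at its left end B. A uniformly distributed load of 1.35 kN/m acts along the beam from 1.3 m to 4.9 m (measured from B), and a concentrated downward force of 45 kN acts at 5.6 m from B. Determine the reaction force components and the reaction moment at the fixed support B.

Resultant of the distributed load: 1.35 × 3.6 = 4.86 kN at 3.1 m from B.
ΣF_x = 0: B_x = 0.
ΣF_y = 0: B_y − 1.35·3.6 − 45 = 0 → B_y = 49.86 kN.
ΣM about B: M_B − (1.35·3.6)·3.1 − 45·5.6 = 0 → M_B = 267.1 kN·m.

B_x = 0, B_y = 49.86 kN, M_B = 267.1 kN·m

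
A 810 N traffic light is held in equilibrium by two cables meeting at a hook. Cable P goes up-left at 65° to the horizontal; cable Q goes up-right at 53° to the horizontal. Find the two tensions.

ΣF_x = 0: −T_P·cos65° + T_Q·cos53° = 0 → T_Q = 0.702239·T_P.
ΣF_y = 0: T_P·sin65° + T_Q·sin53° = 810.
Substitute: T_P·(0.906308 + 0.702239·0.798636) = 810 → T_P = 552.094 ≈ 552.1 N.
Then T_Q = 0.702239 × 552.094 = 387.7 N.

T_P = 552.1 N, T_Q = 387.7 N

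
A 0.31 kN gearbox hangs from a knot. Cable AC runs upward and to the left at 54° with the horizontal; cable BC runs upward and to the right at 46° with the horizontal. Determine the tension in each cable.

T_AC = 0.2187 kN, T_BC = 0.1850 kN

ΣF_x = 0: −T_AC·cos54° + T_BC·cos46° = 0 → T_BC = 0.84615·T_AC.
ΣF_y = 0: T_AC·sin54° + T_BC·sin46° = 0.31.
Substitute: T_AC·(0.809017 + 0.84615·0.71934) = 0.31 → T_AC = 0.218666 ≈ 0.2187 kN.
Then T_BC = 0.84615 × 0.218666 = 0.1850 kN.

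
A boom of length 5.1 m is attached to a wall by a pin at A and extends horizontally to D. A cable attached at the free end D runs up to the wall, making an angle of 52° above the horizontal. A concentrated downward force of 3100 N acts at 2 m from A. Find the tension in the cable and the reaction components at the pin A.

T = 1543 N, A_x = 949.8 N, A_y = 1884 N

ΣM about A: T·sin52°·5.1 − 3100·2 = 0 → T = 6200/(5.1·0.788011) = 1542.73 ≈ 1543 N.
ΣF_x = 0: A_x − T·cos52° = 0 → A_x = 1542.73 × 0.615661 = 949.8 N.
ΣF_y = 0: A_y + T·sin52° − 3100 = 0 → A_y = 3100 − 1542.73 × 0.788011 = 1884 N.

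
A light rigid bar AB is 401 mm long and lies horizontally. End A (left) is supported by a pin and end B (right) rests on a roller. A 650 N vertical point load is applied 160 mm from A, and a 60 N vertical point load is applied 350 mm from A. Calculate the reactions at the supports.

ΣM about A: B_y·401 − 650·160 − 60·350 = 0 → B_y = 125000/401 = 311.721 ≈ 311.7 N.
ΣF_y = 0: A_y + 311.721 − 650 − 60 = 0 → A_y = 398.3 N.
ΣF_x = 0: no horizontal applied forces, so A_x = 0.

A_x = 0, A_y = 398.3 N, B_y = 311.7 N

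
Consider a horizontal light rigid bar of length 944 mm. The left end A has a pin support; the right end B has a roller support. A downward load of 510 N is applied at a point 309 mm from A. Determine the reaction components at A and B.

Moments about A: B_y·944 − 510·309 = 0 → B_y = 157590/944 = 166.939 ≈ 166.9 N.
ΣF_y = 0: A_y + 166.939 − 510 = 0 → A_y = 343.1 N.
ΣF_x = 0: no horizontal applied forces, so A_x = 0.

A_x = 0, A_y = 343.1 N, B_y = 166.9 N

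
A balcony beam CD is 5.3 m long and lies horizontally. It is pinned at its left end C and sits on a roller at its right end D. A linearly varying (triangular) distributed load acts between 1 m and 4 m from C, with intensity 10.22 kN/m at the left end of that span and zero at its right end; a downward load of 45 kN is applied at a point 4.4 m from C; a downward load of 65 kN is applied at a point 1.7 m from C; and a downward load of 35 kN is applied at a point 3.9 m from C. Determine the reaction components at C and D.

C_x = 0, C_y = 70.58 kN, D_y = 89.75 kN

Resultant of the triangular load: ½ × 10.22 × 3 = 15.33 kN, acting at 2 m from C (one-third of the span from the peak).
Moments about C: D_y·5.3 − (½·10.22·3)·2 − 45·4.4 − 65·1.7 − 35·3.9 = 0 → D_y = 475.66/5.3 = 89.7472 ≈ 89.75 kN.
ΣF_y = 0: C_y + 89.7472 − ½·10.22·3 − 45 − 65 − 35 = 0 → C_y = 70.58 kN.
ΣF_x = 0: no horizontal applied forces, so C_x = 0.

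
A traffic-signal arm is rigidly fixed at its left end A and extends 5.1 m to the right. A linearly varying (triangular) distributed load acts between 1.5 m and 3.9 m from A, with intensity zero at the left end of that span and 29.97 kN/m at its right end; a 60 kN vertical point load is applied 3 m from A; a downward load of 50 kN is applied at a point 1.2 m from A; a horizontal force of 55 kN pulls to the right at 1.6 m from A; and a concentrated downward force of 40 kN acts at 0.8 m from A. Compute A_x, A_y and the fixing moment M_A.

A_x = -55.00 kN, A_y = 186.0 kN, M_A = 383.5 kN·m

Resultant of the triangular load: ½ × 29.97 × 2.4 = 35.964 kN, acting at 3.1 m from A (one-third of the span from the peak).
ΣF_x = 0: A_x + 55 = 0 → A_x = -55.00 kN.
ΣF_y = 0: A_y − ½·29.97·2.4 − 60 − 50 − 40 = 0 → A_y = 186.0 kN.
ΣM about A: M_A − (½·29.97·2.4)·3.1 − 60·3 − 50·1.2 − 40·0.8 = 0 → M_A = 383.5 kN·m.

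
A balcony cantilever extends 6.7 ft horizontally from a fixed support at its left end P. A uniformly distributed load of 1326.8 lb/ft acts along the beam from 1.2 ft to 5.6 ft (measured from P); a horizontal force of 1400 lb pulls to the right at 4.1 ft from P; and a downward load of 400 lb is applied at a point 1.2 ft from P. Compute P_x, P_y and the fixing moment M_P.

Resultant of the distributed load: 1326.8 × 4.4 = 5837.92 lb at 3.4 ft from P.
ΣF_x = 0: P_x + 1400 = 0 → P_x = -1400 lb.
ΣF_y = 0: P_y − 1326.8·4.4 − 400 = 0 → P_y = 6238 lb.
ΣM about P: M_P − (1326.8·4.4)·3.4 − 400·1.2 = 0 → M_P = 20330 lb·ft.

P_x = -1400 lb, P_y = 6238 lb, M_P = 20330 lb·ft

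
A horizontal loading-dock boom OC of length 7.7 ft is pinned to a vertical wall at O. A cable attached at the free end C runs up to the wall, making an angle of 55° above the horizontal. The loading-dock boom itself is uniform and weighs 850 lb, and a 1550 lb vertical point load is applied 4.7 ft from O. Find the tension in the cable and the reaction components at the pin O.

ΣM about O: T·sin55°·7.7 − 850·3.85 − 1550·4.7 = 0 → T = 10557.5/(7.7·0.819152) = 1673.81 ≈ 1674 lb.
ΣF_x = 0: O_x − T·cos55° = 0 → O_x = 1673.81 × 0.573576 = 960.1 lb.
ΣF_y = 0: O_y + T·sin55° − 850 − 1550 = 0 → O_y = 2400 − 1673.81 × 0.819152 = 1029 lb.

T = 1674 lb, O_x = 960.1 lb, O_y = 1029 lb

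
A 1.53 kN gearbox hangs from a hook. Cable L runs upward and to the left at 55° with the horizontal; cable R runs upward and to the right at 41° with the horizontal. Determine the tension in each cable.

T_L = 1.161 kN, T_R = 0.8824 kN

ΣF_x = 0: −T_L·cos55° + T_R·cos41° = 0 → T_R = 0.759996·T_L.
ΣF_y = 0: T_L·sin55° + T_R·sin41° = 1.53.
Substitute: T_L·(0.819152 + 0.759996·0.656059) = 1.53 → T_L = 1.16107 ≈ 1.161 kN.
Then T_R = 0.759996 × 1.16107 = 0.8824 kN.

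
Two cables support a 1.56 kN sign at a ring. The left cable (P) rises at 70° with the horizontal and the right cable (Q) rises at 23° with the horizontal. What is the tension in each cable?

ΣF_x = 0: −T_P·cos70° + T_Q·cos23° = 0 → T_Q = 0.371557·T_P.
ΣF_y = 0: T_P·sin70° + T_Q·sin23° = 1.56.
Substitute: T_P·(0.939693 + 0.371557·0.390731) = 1.56 → T_P = 1.43796 ≈ 1.438 kN.
Then T_Q = 0.371557 × 1.43796 = 0.5343 kN.

T_P = 1.438 kN, T_Q = 0.5343 kN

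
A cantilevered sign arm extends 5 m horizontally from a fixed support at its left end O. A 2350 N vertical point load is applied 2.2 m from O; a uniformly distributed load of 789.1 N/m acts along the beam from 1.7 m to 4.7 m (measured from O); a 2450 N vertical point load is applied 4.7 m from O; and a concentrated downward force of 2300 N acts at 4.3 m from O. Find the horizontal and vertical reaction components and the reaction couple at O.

O_x = 0, O_y = 9467 N, M_O = 34150 N·m

Resultant of the distributed load: 789.1 × 3 = 2367.3 N at 3.2 m from O.
ΣF_x = 0: O_x = 0.
ΣF_y = 0: O_y − 2350 − 789.1·3 − 2450 − 2300 = 0 → O_y = 9467 N.
ΣM about O: M_O − 2350·2.2 − (789.1·3)·3.2 − 2450·4.7 − 2300·4.3 = 0 → M_O = 34150 N·m.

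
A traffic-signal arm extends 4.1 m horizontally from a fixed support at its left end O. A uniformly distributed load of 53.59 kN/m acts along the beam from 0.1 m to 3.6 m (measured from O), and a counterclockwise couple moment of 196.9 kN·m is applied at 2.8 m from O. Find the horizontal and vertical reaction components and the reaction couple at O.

O_x = 0, O_y = 187.6 kN, M_O = 150.1 kN·m

Resultant of the distributed load: 53.59 × 3.5 = 187.565 kN at 1.85 m from O.
ΣF_x = 0: O_x = 0.
ΣF_y = 0: O_y − 53.59·3.5 = 0 → O_y = 187.6 kN.
ΣM about O: M_O − (53.59·3.5)·1.85 + 196.9 = 0 → M_O = 150.1 kN·m.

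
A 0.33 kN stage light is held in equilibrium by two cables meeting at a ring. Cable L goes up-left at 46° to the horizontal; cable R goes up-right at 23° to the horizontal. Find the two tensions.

ΣF_x = 0: −T_L·cos46° + T_R·cos23° = 0 → T_R = 0.754649·T_L.
ΣF_y = 0: T_L·sin46° + T_R·sin23° = 0.33.
Substitute: T_L·(0.71934 + 0.754649·0.390731) = 0.33 → T_L = 0.325378 ≈ 0.3254 kN.
Then T_R = 0.754649 × 0.325378 = 0.2455 kN.

T_L = 0.3254 kN, T_R = 0.2455 kN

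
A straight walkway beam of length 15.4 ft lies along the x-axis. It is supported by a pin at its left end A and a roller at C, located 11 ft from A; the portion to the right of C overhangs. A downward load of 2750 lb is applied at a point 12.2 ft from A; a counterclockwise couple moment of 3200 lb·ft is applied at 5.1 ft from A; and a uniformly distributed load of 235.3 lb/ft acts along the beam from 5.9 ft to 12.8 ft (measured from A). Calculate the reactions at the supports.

Resultant of the distributed load: 235.3 × 6.9 = 1623.57 lb at 9.35 ft from A.
ΣM about A: C_y·11 − 2750·12.2 + 3200 − (235.3·6.9)·9.35 = 0 → C_y = 45530.3795/11 = 4139.13 ≈ 4139 lb.
ΣF_y = 0: A_y + 4139.13 − 2750 − 235.3·6.9 = 0 → A_y = 234.4 lb.
ΣF_x = 0: no horizontal applied forces, so A_x = 0.

A_x = 0, A_y = 234.4 lb, C_y = 4139 lb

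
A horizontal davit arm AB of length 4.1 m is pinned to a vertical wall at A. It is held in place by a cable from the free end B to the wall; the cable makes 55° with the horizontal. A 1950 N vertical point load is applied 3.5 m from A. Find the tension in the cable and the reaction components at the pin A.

ΣM about A: T·sin55°·4.1 − 1950·3.5 = 0 → T = 6825/(4.1·0.819152) = 2032.14 ≈ 2032 N.
ΣF_x = 0: A_x − T·cos55° = 0 → A_x = 2032.14 × 0.573576 = 1166 N.
ΣF_y = 0: A_y + T·sin55° − 1950 = 0 → A_y = 1950 − 2032.14 × 0.819152 = 285.4 N.

T = 2032 N, A_x = 1166 N, A_y = 285.4 N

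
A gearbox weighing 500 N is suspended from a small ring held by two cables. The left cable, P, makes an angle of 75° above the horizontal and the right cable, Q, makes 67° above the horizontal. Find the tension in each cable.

T_P = 317.3 N, T_Q = 210.2 N

ΣF_x = 0: −T_P·cos75° + T_Q·cos67° = 0 → T_Q = 0.662397·T_P.
ΣF_y = 0: T_P·sin75° + T_Q·sin67° = 500.
Substitute: T_P·(0.965926 + 0.662397·0.920505) = 500 → T_P = 317.326 ≈ 317.3 N.
Then T_Q = 0.662397 × 317.326 = 210.2 N.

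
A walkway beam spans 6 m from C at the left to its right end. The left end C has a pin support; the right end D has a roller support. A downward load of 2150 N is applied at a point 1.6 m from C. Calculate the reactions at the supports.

Moments about C: D_y·6 − 2150·1.6 = 0 → D_y = 3440/6 = 573.333 ≈ 573.3 N.
ΣF_y = 0: C_y + 573.333 − 2150 = 0 → C_y = 1577 N.
ΣF_x = 0: no horizontal applied forces, so C_x = 0.

C_x = 0, C_y = 1577 N, D_y = 573.3 N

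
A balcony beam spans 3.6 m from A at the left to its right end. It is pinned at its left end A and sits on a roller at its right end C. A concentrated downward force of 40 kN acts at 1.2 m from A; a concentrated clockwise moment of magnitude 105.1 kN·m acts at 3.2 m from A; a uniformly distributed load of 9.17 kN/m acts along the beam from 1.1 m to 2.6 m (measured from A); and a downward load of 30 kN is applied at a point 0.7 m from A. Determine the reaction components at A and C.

A_x = 0, A_y = 28.33 kN, C_y = 55.43 kN

Resultant of the distributed load: 9.17 × 1.5 = 13.755 kN at 1.85 m from A.
Moments about A: C_y·3.6 − 40·1.2 − 105.1 − (9.17·1.5)·1.85 − 30·0.7 = 0 → C_y = 199.54675/3.6 = 55.4297 ≈ 55.43 kN.
ΣF_y = 0: A_y + 55.4297 − 40 − 9.17·1.5 − 30 = 0 → A_y = 28.33 kN.
ΣF_x = 0: no horizontal applied forces, so A_x = 0.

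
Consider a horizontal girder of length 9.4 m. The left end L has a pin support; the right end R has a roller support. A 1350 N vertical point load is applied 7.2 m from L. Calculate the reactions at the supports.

Moments about L: R_y·9.4 − 1350·7.2 = 0 → R_y = 9720/9.4 = 1034.04 ≈ 1034 N.
ΣF_y = 0: L_y + 1034.04 − 1350 = 0 → L_y = 316.0 N.
ΣF_x = 0: no horizontal applied forces, so L_x = 0.

L_x = 0, L_y = 316.0 N, R_y = 1034 N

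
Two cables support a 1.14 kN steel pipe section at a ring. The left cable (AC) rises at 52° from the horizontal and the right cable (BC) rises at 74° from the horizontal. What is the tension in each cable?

ΣF_x = 0: −T_AC·cos52° + T_BC·cos74° = 0 → T_BC = 2.23359·T_AC.
ΣF_y = 0: T_AC·sin52° + T_BC·sin74° = 1.14.
Substitute: T_AC·(0.788011 + 2.23359·0.961262) = 1.14 → T_AC = 0.388406 ≈ 0.3884 kN.
Then T_BC = 2.23359 × 0.388406 = 0.8675 kN.

T_AC = 0.3884 kN, T_BC = 0.8675 kN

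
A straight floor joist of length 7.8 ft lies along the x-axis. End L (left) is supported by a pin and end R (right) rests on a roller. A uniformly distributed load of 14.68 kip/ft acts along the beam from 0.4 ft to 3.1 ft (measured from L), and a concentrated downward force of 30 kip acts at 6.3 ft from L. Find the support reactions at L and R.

L_x = 0, L_y = 36.51 kip, R_y = 33.12 kip

Resultant of the distributed load: 14.68 × 2.7 = 39.636 kip at 1.75 ft from L.
ΣM about L: R_y·7.8 − (14.68·2.7)·1.75 − 30·6.3 = 0 → R_y = 258.363/7.8 = 33.1235 ≈ 33.12 kip.
ΣF_y = 0: L_y + 33.1235 − 14.68·2.7 − 30 = 0 → L_y = 36.51 kip.
ΣF_x = 0: no horizontal applied forces, so L_x = 0.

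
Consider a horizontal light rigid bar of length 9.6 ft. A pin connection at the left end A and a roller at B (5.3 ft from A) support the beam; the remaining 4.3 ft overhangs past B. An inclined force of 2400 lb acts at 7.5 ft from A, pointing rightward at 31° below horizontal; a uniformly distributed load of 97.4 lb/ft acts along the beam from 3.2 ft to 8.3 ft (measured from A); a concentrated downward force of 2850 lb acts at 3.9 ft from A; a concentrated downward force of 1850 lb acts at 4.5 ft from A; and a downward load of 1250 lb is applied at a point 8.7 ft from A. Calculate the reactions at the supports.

A_x = -2057 lb, A_y = -325.1 lb, B_y = 8008 lb

Resultant of the distributed load: 97.4 × 5.1 = 496.74 lb at 5.75 ft from A.
ΣM about A: B_y·5.3 − 2400·sin31°·7.5 − (97.4·5.1)·5.75 − 2850·3.9 − 1850·4.5 − 1250·8.7 = 0 → B_y = 42441.9/5.3 = 8007.91 ≈ 8008 lb.
ΣF_y = 0: A_y + 8007.91 − 2400·sin31° − 97.4·5.1 − 2850 − 1850 − 1250 = 0 → A_y = -325.1 lb.
ΣF_x = 0: A_x + 2400·cos31° = 0 → A_x = -2057 lb.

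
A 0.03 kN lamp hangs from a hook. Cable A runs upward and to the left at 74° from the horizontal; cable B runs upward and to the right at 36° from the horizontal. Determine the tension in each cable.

ΣF_x = 0: −T_A·cos74° + T_B·cos36° = 0 → T_B = 0.340707·T_A.
ΣF_y = 0: T_A·sin74° + T_B·sin36° = 0.03.
Substitute: T_A·(0.961262 + 0.340707·0.587785) = 0.03 → T_A = 0.0258281 ≈ 0.02583 kN.
Then T_B = 0.340707 × 0.0258281 = 0.008800 kN.

T_A = 0.02583 kN, T_B = 0.008800 kN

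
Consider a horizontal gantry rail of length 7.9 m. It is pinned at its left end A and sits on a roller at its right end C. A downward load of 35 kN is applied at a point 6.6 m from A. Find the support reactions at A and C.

A_x = 0, A_y = 5.759 kN, C_y = 29.24 kN

Moments about A: C_y·7.9 − 35·6.6 = 0 → C_y = 231/7.9 = 29.2405 ≈ 29.24 kN.
ΣF_y = 0: A_y + 29.2405 − 35 = 0 → A_y = 5.759 kN.
ΣF_x = 0: no horizontal applied forces, so A_x = 0.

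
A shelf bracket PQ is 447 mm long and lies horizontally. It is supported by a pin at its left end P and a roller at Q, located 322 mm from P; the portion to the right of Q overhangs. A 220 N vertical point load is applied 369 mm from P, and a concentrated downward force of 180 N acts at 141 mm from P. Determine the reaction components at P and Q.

P_x = 0, P_y = 69.07 N, Q_y = 330.9 N

Taking moments about P: Q_y·322 − 220·369 − 180·141 = 0 → Q_y = 106560/322 = 330.932 ≈ 330.9 N.
ΣF_y = 0: P_y + 330.932 − 220 − 180 = 0 → P_y = 69.07 N.
ΣF_x = 0: no horizontal applied forces, so P_x = 0.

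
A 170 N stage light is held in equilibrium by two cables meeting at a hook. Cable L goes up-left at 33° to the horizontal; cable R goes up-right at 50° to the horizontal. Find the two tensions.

ΣF_x = 0: −T_L·cos33° + T_R·cos50° = 0 → T_R = 1.30474·T_L.
ΣF_y = 0: T_L·sin33° + T_R·sin50° = 170.
Substitute: T_L·(0.544639 + 1.30474·0.766044) = 170 → T_L = 110.095 ≈ 110.1 N.
Then T_R = 1.30474 × 110.095 = 143.6 N.

T_L = 110.1 N, T_R = 143.6 N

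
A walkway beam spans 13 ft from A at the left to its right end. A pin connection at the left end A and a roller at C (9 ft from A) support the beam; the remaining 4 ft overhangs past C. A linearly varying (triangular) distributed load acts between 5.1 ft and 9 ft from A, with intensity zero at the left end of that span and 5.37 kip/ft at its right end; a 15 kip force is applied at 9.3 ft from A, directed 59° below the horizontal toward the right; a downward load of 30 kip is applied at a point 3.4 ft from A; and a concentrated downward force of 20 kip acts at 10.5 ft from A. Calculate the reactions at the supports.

A_x = -7.726 kip, A_y = 16.42 kip, C_y = 56.91 kip

Resultant of the triangular load: ½ × 5.37 × 3.9 = 10.4715 kip, acting at 7.7 ft from A (one-third of the span from the peak).
Moments about A: C_y·9 − (½·5.37·3.9)·7.7 − 15·sin59°·9.3 − 30·3.4 − 20·10.5 = 0 → C_y = 512.205/9 = 56.9117 ≈ 56.91 kip.
ΣF_y = 0: A_y + 56.9117 − ½·5.37·3.9 − 15·sin59° − 30 − 20 = 0 → A_y = 16.42 kip.
ΣF_x = 0: A_x + 15·cos59° = 0 → A_x = -7.726 kip.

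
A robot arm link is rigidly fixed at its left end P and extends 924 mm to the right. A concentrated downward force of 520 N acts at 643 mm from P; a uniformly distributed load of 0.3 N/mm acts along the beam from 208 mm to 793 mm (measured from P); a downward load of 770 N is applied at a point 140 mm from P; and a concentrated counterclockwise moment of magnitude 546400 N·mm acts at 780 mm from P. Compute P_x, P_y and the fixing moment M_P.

Resultant of the distributed load: 0.3 × 585 = 175.5 N at 500.5 mm from P.
ΣF_x = 0: P_x = 0.
ΣF_y = 0: P_y − 520 − 0.3·585 − 770 = 0 → P_y = 1466 N.
ΣM about P: M_P − 520·643 − (0.3·585)·500.5 − 770·140 + 546400 = 0 → M_P = -16400 N·mm.

P_x = 0, P_y = 1466 N, M_P = -16400 N·mm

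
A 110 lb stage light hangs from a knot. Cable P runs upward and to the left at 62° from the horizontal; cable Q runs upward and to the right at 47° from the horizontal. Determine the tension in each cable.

T_P = 79.34 lb, T_Q = 54.62 lb

ΣF_x = 0: −T_P·cos62° + T_Q·cos47° = 0 → T_Q = 0.688376·T_P.
ΣF_y = 0: T_P·sin62° + T_Q·sin47° = 110.
Substitute: T_P·(0.882948 + 0.688376·0.731354) = 110 → T_P = 79.3425 ≈ 79.34 lb.
Then T_Q = 0.688376 × 79.3425 = 54.62 lb.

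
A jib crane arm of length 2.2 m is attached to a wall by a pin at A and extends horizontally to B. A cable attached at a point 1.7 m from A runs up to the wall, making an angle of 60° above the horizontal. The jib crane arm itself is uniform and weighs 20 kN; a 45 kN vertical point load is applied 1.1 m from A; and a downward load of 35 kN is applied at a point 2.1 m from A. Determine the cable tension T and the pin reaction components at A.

ΣM about A: T·sin60°·1.7 − 20·1.1 − 45·1.1 − 35·2.1 = 0 → T = 145/(1.7·0.866025) = 98.4892 ≈ 98.49 kN.
ΣF_x = 0: A_x − T·cos60° = 0 → A_x = 98.4892 × 0.5 = 49.24 kN.
ΣF_y = 0: A_y + T·sin60° − 20 − 45 − 35 = 0 → A_y = 100 − 98.4892 × 0.866025 = 14.71 kN.

T = 98.49 kN, A_x = 49.24 kN, A_y = 14.71 kN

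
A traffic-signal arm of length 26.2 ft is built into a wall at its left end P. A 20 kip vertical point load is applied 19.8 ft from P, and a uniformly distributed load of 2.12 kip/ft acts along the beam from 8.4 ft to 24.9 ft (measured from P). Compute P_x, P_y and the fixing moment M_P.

Resultant of the distributed load: 2.12 × 16.5 = 34.98 kip at 16.65 ft from P.
ΣF_x = 0: P_x = 0.
ΣF_y = 0: P_y − 20 − 2.12·16.5 = 0 → P_y = 54.98 kip.
ΣM about P: M_P − 20·19.8 − (2.12·16.5)·16.65 = 0 → M_P = 978.4 kip·ft.

P_x = 0, P_y = 54.98 kip, M_P = 978.4 kip·ft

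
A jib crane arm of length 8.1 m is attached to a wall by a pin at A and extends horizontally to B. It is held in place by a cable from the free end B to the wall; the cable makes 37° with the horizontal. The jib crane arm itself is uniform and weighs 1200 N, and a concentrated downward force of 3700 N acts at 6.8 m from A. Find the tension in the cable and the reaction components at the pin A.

ΣM about A: T·sin37°·8.1 − 1200·4.05 − 3700·6.8 = 0 → T = 30020/(8.1·0.601815) = 6158.33 ≈ 6158 N.
ΣF_x = 0: A_x − T·cos37° = 0 → A_x = 6158.33 × 0.798636 = 4918 N.
ΣF_y = 0: A_y + T·sin37° − 1200 − 3700 = 0 → A_y = 4900 − 6158.33 × 0.601815 = 1194 N.

T = 6158 N, A_x = 4918 N, A_y = 1194 N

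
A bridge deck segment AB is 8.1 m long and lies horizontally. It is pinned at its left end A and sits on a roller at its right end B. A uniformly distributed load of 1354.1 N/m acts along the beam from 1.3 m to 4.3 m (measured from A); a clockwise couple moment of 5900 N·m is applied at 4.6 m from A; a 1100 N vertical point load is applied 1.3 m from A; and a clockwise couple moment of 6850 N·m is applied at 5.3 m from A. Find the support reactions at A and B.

Resultant of the distributed load: 1354.1 × 3 = 4062.3 N at 2.8 m from A.
Moments about A: B_y·8.1 − (1354.1·3)·2.8 − 5900 − 1100·1.3 − 6850 = 0 → B_y = 25554.44/8.1 = 3154.87 ≈ 3155 N.
ΣF_y = 0: A_y + 3154.87 − 1354.1·3 − 1100 = 0 → A_y = 2007 N.
ΣF_x = 0: no horizontal applied forces, so A_x = 0.

A_x = 0, A_y = 2007 N, B_y = 3155 N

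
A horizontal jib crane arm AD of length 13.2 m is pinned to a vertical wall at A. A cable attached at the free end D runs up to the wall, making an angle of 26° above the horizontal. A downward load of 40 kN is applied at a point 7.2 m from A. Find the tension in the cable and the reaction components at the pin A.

T = 49.77 kN, A_x = 44.73 kN, A_y = 18.18 kN

ΣM about A: T·sin26°·13.2 − 40·7.2 = 0 → T = 288/(13.2·0.438371) = 49.771 ≈ 49.77 kN.
ΣF_x = 0: A_x − T·cos26° = 0 → A_x = 49.771 × 0.898794 = 44.73 kN.
ΣF_y = 0: A_y + T·sin26° − 40 = 0 → A_y = 40 − 49.771 × 0.438371 = 18.18 kN.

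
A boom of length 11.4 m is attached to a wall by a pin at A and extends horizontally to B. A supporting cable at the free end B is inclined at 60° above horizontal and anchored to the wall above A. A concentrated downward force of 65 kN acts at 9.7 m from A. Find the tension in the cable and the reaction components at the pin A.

T = 63.86 kN, A_x = 31.93 kN, A_y = 9.693 kN

ΣM about A: T·sin60°·11.4 − 65·9.7 = 0 → T = 630.5/(11.4·0.866025) = 63.8631 ≈ 63.86 kN.
ΣF_x = 0: A_x − T·cos60° = 0 → A_x = 63.8631 × 0.5 = 31.93 kN.
ΣF_y = 0: A_y + T·sin60° − 65 = 0 → A_y = 65 − 63.8631 × 0.866025 = 9.693 kN.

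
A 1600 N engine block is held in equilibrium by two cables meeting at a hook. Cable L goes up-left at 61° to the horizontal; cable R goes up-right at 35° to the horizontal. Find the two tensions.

ΣF_x = 0: −T_L·cos61° + T_R·cos35° = 0 → T_R = 0.591843·T_L.
ΣF_y = 0: T_L·sin61° + T_R·sin35° = 1600.
Substitute: T_L·(0.87462 + 0.591843·0.573576) = 1600 → T_L = 1317.86 ≈ 1318 N.
Then T_R = 0.591843 × 1317.86 = 780.0 N.

T_L = 1318 N, T_R = 780.0 N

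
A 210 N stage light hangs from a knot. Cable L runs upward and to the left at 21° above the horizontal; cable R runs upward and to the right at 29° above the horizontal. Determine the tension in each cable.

ΣF_x = 0: −T_L·cos21° + T_R·cos29° = 0 → T_R = 1.06741·T_L.
ΣF_y = 0: T_L·sin21° + T_R·sin29° = 210.
Substitute: T_L·(0.358368 + 1.06741·0.48481) = 210 → T_L = 239.765 ≈ 239.8 N.
Then T_R = 1.06741 × 239.765 = 255.9 N.

T_L = 239.8 N, T_R = 255.9 N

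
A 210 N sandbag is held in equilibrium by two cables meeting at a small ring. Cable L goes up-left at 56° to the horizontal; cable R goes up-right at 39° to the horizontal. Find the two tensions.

T_L = 163.8 N, T_R = 117.9 N

ΣF_x = 0: −T_L·cos56° + T_R·cos39° = 0 → T_R = 0.719547·T_L.
ΣF_y = 0: T_L·sin56° + T_R·sin39° = 210.
Substitute: T_L·(0.829038 + 0.719547·0.62932) = 210 → T_L = 163.824 ≈ 163.8 N.
Then T_R = 0.719547 × 163.824 = 117.9 N.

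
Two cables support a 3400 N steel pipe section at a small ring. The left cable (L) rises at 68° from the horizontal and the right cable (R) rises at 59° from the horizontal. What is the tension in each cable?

ΣF_x = 0: −T_L·cos68° + T_R·cos59° = 0 → T_R = 0.727338·T_L.
ΣF_y = 0: T_L·sin68° + T_R·sin59° = 3400.
Substitute: T_L·(0.927184 + 0.727338·0.857167) = 3400 → T_L = 2192.65 ≈ 2193 N.
Then T_R = 0.727338 × 2192.65 = 1595 N.

T_L = 2193 N, T_R = 1595 N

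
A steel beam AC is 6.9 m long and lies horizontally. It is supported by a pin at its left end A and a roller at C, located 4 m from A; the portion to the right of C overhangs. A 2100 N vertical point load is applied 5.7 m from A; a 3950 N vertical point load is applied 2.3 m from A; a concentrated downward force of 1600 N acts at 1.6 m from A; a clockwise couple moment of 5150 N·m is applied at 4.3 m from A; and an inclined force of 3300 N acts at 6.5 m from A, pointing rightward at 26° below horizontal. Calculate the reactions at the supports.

A_x = -2966 N, A_y = -445.4 N, C_y = 9542 N

Moments about A: C_y·4 − 2100·5.7 − 3950·2.3 − 1600·1.6 − 5150 − 3300·sin26°·6.5 = 0 → C_y = 38168.1/4 = 9542.02 ≈ 9542 N.
ΣF_y = 0: A_y + 9542.02 − 2100 − 3950 − 1600 − 3300·sin26° = 0 → A_y = -445.4 N.
ΣF_x = 0: A_x + 3300·cos26° = 0 → A_x = -2966 N.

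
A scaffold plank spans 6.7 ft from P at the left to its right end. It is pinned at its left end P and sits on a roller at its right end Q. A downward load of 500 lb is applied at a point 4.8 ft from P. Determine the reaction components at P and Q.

Taking moments about P: Q_y·6.7 − 500·4.8 = 0 → Q_y = 2400/6.7 = 358.209 ≈ 358.2 lb.
ΣF_y = 0: P_y + 358.209 − 500 = 0 → P_y = 141.8 lb.
ΣF_x = 0: no horizontal applied forces, so P_x = 0.

P_x = 0, P_y = 141.8 lb, Q_y = 358.2 lb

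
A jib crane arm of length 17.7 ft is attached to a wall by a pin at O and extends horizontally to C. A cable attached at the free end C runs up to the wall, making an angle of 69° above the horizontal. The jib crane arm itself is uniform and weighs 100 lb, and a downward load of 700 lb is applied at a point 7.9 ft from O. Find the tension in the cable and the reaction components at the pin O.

ΣM about O: T·sin69°·17.7 − 100·8.85 − 700·7.9 = 0 → T = 6415/(17.7·0.93358) = 388.215 ≈ 388.2 lb.
ΣF_x = 0: O_x − T·cos69° = 0 → O_x = 388.215 × 0.358368 = 139.1 lb.
ΣF_y = 0: O_y + T·sin69° − 100 − 700 = 0 → O_y = 800 − 388.215 × 0.93358 = 437.6 lb.

T = 388.2 lb, O_x = 139.1 lb, O_y = 437.6 lb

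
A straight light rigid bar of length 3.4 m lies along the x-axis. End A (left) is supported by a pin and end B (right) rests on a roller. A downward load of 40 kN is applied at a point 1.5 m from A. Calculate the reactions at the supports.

Moments about A: B_y·3.4 − 40·1.5 = 0 → B_y = 60/3.4 = 17.6471 ≈ 17.65 kN.
ΣF_y = 0: A_y + 17.6471 − 40 = 0 → A_y = 22.35 kN.
ΣF_x = 0: no horizontal applied forces, so A_x = 0.

A_x = 0, A_y = 22.35 kN, B_y = 17.65 kN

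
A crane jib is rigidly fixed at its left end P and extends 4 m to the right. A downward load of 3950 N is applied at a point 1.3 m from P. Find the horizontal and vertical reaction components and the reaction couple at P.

P_x = 0, P_y = 3950 N, M_P = 5135 N·m

ΣF_x = 0: P_x = 0.
ΣF_y = 0: P_y − 3950 = 0 → P_y = 3950 N.
ΣM about P: M_P − 3950·1.3 = 0 → M_P = 5135 N·m.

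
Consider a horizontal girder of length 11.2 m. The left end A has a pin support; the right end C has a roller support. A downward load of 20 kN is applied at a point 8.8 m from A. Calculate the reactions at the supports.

Taking moments about A: C_y·11.2 − 20·8.8 = 0 → C_y = 176/11.2 = 15.7143 ≈ 15.71 kN.
ΣF_y = 0: A_y + 15.7143 − 20 = 0 → A_y = 4.286 kN.
ΣF_x = 0: no horizontal applied forces, so A_x = 0.

A_x = 0, A_y = 4.286 kN, C_y = 15.71 kN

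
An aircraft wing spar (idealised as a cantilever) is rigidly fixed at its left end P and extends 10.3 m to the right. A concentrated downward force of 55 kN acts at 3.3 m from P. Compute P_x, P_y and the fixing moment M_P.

ΣF_x = 0: P_x = 0.
ΣF_y = 0: P_y − 55 = 0 → P_y = 55.00 kN.
ΣM about P: M_P − 55·3.3 = 0 → M_P = 181.5 kN·m.

P_x = 0, P_y = 55.00 kN, M_P = 181.5 kN·m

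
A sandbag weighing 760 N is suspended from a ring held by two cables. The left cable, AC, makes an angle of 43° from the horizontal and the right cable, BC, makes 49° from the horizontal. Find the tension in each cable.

T_AC = 498.9 N, T_BC = 556.2 N

ΣF_x = 0: −T_AC·cos43° + T_BC·cos49° = 0 → T_BC = 1.11477·T_AC.
ΣF_y = 0: T_AC·sin43° + T_BC·sin49° = 760.
Substitute: T_AC·(0.681998 + 1.11477·0.75471) = 760 → T_AC = 498.908 ≈ 498.9 N.
Then T_BC = 1.11477 × 498.908 = 556.2 N.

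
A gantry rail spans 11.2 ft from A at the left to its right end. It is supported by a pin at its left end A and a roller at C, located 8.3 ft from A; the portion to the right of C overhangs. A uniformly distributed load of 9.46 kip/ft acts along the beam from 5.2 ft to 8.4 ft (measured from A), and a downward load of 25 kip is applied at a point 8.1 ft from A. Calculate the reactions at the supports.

Resultant of the distributed load: 9.46 × 3.2 = 30.272 kip at 6.8 ft from A.
ΣM about A: C_y·8.3 − (9.46·3.2)·6.8 − 25·8.1 = 0 → C_y = 408.3496/8.3 = 49.1987 ≈ 49.20 kip.
ΣF_y = 0: A_y + 49.1987 − 9.46·3.2 − 25 = 0 → A_y = 6.073 kip.
ΣF_x = 0: no horizontal applied forces, so A_x = 0.

A_x = 0, A_y = 6.073 kip, C_y = 49.20 kip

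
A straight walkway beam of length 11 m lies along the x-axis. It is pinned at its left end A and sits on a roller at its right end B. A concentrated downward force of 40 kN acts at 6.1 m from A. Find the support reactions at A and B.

A_x = 0, A_y = 17.82 kN, B_y = 22.18 kN

ΣM about A: B_y·11 − 40·6.1 = 0 → B_y = 244/11 = 22.1818 ≈ 22.18 kN.
ΣF_y = 0: A_y + 22.1818 − 40 = 0 → A_y = 17.82 kN.
ΣF_x = 0: no horizontal applied forces, so A_x = 0.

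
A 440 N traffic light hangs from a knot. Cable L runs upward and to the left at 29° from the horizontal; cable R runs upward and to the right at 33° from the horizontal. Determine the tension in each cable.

T_L = 417.9 N, T_R = 435.8 N

ΣF_x = 0: −T_L·cos29° + T_R·cos33° = 0 → T_R = 1.04286·T_L.
ΣF_y = 0: T_L·sin29° + T_R·sin33° = 440.
Substitute: T_L·(0.48481 + 1.04286·0.544639) = 440 → T_L = 417.936 ≈ 417.9 N.
Then T_R = 1.04286 × 417.936 = 435.8 N.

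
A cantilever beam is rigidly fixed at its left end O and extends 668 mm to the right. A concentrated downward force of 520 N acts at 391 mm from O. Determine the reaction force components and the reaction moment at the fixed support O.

O_x = 0, O_y = 520.0 N, M_O = 203300 N·mm

ΣF_x = 0: O_x = 0.
ΣF_y = 0: O_y − 520 = 0 → O_y = 520.0 N.
ΣM about O: M_O − 520·391 = 0 → M_O = 203300 N·mm.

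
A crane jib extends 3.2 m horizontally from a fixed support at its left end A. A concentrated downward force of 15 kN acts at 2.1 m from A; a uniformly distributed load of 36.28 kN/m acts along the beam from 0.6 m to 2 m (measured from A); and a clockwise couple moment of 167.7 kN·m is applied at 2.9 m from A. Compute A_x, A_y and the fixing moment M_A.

Resultant of the distributed load: 36.28 × 1.4 = 50.792 kN at 1.3 m from A.
ΣF_x = 0: A_x = 0.
ΣF_y = 0: A_y − 15 − 36.28·1.4 = 0 → A_y = 65.79 kN.
ΣM about A: M_A − 15·2.1 − (36.28·1.4)·1.3 − 167.7 = 0 → M_A = 265.2 kN·m.

A_x = 0, A_y = 65.79 kN, M_A = 265.2 kN·m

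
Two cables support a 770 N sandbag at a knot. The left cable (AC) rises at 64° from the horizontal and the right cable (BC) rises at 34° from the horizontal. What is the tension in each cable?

T_AC = 644.6 N, T_BC = 340.9 N

ΣF_x = 0: −T_AC·cos64° + T_BC·cos34° = 0 → T_BC = 0.528771·T_AC.
ΣF_y = 0: T_AC·sin64° + T_BC·sin34° = 770.
Substitute: T_AC·(0.898794 + 0.528771·0.559193) = 770 → T_AC = 644.632 ≈ 644.6 N.
Then T_BC = 0.528771 × 644.632 = 340.9 N.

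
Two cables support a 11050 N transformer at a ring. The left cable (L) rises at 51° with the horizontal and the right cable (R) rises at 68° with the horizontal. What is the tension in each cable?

T_L = 4733 N, T_R = 7951 N

ΣF_x = 0: −T_L·cos51° + T_R·cos68° = 0 → T_R = 1.67995·T_L.
ΣF_y = 0: T_L·sin51° + T_R·sin68° = 11050.
Substitute: T_L·(0.777146 + 1.67995·0.927184) = 11050 → T_L = 4732.8 ≈ 4733 N.
Then T_R = 1.67995 × 4732.8 = 7951 N.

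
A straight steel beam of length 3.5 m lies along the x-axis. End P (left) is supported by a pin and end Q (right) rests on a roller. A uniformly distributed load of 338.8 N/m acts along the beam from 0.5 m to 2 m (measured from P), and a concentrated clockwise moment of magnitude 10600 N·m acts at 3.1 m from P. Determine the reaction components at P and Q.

Resultant of the distributed load: 338.8 × 1.5 = 508.2 N at 1.25 m from P.
Moments about P: Q_y·3.5 − (338.8·1.5)·1.25 − 10600 = 0 → Q_y = 11235.25/3.5 = 3210.07 ≈ 3210 N.
ΣF_y = 0: P_y + 3210.07 − 338.8·1.5 = 0 → P_y = -2702 N.
ΣF_x = 0: no horizontal applied forces, so P_x = 0.

P_x = 0, P_y = -2702 N, Q_y = 3210 N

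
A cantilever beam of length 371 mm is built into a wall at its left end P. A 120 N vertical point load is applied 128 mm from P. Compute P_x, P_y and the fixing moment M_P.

P_x = 0, P_y = 120.0 N, M_P = 15360 N·mm

ΣF_x = 0: P_x = 0.
ΣF_y = 0: P_y − 120 = 0 → P_y = 120.0 N.
ΣM about P: M_P − 120·128 = 0 → M_P = 15360 N·mm.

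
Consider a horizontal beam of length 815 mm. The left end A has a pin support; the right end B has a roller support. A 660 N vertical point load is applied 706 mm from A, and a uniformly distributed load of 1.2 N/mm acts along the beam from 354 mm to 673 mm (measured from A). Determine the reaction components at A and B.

Resultant of the distributed load: 1.2 × 319 = 382.8 N at 513.5 mm from A.
ΣM about A: B_y·815 − 660·706 − (1.2·319)·513.5 = 0 → B_y = 662527.8/815 = 812.918 ≈ 812.9 N.
ΣF_y = 0: A_y + 812.918 − 660 − 1.2·319 = 0 → A_y = 229.9 N.
ΣF_x = 0: no horizontal applied forces, so A_x = 0.

A_x = 0, A_y = 229.9 N, B_y = 812.9 N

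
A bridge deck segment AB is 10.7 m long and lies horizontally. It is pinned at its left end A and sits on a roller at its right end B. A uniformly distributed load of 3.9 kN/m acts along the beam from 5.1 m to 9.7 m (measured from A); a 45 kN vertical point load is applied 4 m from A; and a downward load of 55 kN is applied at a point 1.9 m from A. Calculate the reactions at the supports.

Resultant of the distributed load: 3.9 × 4.6 = 17.94 kN at 7.4 m from A.
ΣM about A: B_y·10.7 − (3.9·4.6)·7.4 − 45·4 − 55·1.9 = 0 → B_y = 417.256/10.7 = 38.9959 ≈ 39.00 kN.
ΣF_y = 0: A_y + 38.9959 − 3.9·4.6 − 45 − 55 = 0 → A_y = 78.94 kN.
ΣF_x = 0: no horizontal applied forces, so A_x = 0.

A_x = 0, A_y = 78.94 kN, B_y = 39.00 kN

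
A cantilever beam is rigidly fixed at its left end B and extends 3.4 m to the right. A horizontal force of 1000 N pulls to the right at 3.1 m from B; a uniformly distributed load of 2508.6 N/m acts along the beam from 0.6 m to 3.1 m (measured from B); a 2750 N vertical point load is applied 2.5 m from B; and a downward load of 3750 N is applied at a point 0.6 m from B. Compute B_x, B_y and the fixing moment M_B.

B_x = -1000 N, B_y = 12770 N, M_B = 20730 N·m

Resultant of the distributed load: 2508.6 × 2.5 = 6271.5 N at 1.85 m from B.
ΣF_x = 0: B_x + 1000 = 0 → B_x = -1000 N.
ΣF_y = 0: B_y − 2508.6·2.5 − 2750 − 3750 = 0 → B_y = 12770 N.
ΣM about B: M_B − (2508.6·2.5)·1.85 − 2750·2.5 − 3750·0.6 = 0 → M_B = 20730 N·m.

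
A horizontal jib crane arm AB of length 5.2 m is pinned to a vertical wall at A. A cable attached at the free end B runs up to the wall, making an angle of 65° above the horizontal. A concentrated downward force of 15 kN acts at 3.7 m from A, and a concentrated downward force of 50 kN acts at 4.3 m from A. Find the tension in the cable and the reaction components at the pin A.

T = 57.40 kN, A_x = 24.26 kN, A_y = 12.98 kN

ΣM about A: T·sin65°·5.2 − 15·3.7 − 50·4.3 = 0 → T = 270.5/(5.2·0.906308) = 57.3969 ≈ 57.40 kN.
ΣF_x = 0: A_x − T·cos65° = 0 → A_x = 57.3969 × 0.422618 = 24.26 kN.
ΣF_y = 0: A_y + T·sin65° − 15 − 50 = 0 → A_y = 65 − 57.3969 × 0.906308 = 12.98 kN.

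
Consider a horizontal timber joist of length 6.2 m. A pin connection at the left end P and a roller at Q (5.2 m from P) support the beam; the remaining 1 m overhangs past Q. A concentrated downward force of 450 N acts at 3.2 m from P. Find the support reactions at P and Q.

Taking moments about P: Q_y·5.2 − 450·3.2 = 0 → Q_y = 1440/5.2 = 276.923 ≈ 276.9 N.
ΣF_y = 0: P_y + 276.923 − 450 = 0 → P_y = 173.1 N.
ΣF_x = 0: no horizontal applied forces, so P_x = 0.

P_x = 0, P_y = 173.1 N, Q_y = 276.9 N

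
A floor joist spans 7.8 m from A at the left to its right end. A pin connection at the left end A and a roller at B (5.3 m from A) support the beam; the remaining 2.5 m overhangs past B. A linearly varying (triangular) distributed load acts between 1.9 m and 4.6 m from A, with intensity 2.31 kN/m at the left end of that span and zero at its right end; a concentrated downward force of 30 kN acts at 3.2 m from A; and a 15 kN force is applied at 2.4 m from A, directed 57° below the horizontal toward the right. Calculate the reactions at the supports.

Resultant of the triangular load: ½ × 2.31 × 2.7 = 3.1185 kN, acting at 2.8 m from A (one-third of the span from the peak).
Moments about A: B_y·5.3 − (½·2.31·2.7)·2.8 − 30·3.2 − 15·sin57°·2.4 = 0 → B_y = 134.924/5.3 = 25.4574 ≈ 25.46 kN.
ΣF_y = 0: A_y + 25.4574 − ½·2.31·2.7 − 30 − 15·sin57° = 0 → A_y = 20.24 kN.
ΣF_x = 0: A_x + 15·cos57° = 0 → A_x = -8.170 kN.

A_x = -8.170 kN, A_y = 20.24 kN, B_y = 25.46 kN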